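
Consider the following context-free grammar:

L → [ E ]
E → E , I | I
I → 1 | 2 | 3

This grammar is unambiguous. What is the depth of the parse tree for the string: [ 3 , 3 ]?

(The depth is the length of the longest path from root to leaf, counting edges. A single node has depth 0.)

4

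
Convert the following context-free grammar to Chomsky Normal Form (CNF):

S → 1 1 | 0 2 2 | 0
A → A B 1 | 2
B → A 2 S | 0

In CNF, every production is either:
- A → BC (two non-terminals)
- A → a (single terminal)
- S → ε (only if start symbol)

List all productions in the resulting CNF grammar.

T1 → 1; T0 → 0; T2 → 2; S → 0; A → 2; B → 0; S → T1 T1; S → T0 X0; X0 → T2 T2; A → A X1; X1 → B T1; B → A X2; X2 → T2 S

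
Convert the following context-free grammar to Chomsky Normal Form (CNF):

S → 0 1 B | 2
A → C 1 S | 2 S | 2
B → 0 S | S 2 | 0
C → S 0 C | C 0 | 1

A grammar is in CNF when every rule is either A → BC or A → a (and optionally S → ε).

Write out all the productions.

T0 → 0; T1 → 1; S → 2; T2 → 2; A → 2; B → 0; C → 1; S → T0 X0; X0 → T1 B; A → C X1; X1 → T1 S; A → T2 S; B → T0 S; B → S T2; C → S X2; X2 → T0 C; C → C T0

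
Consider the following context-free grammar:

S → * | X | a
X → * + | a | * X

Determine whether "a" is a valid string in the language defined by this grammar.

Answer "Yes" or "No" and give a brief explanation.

Yes - a valid derivation exists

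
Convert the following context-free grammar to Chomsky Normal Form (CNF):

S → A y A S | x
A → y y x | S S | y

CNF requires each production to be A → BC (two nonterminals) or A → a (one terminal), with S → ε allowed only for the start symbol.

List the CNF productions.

TY → y; S → x; TX → x; A → y; S → A X0; X0 → TY X1; X1 → A S; A → TY X2; X2 → TY TX; A → S S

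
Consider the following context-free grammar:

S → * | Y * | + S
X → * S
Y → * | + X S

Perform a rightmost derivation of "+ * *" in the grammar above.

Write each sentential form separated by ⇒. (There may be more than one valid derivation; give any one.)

S ⇒ + S ⇒ + Y * ⇒ + * *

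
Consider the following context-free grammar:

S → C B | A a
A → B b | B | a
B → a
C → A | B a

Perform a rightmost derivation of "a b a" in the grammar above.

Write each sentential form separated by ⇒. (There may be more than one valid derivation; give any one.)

S ⇒ A a ⇒ B b a ⇒ a b a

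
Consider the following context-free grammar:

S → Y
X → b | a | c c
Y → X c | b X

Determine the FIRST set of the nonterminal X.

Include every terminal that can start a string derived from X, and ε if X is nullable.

We compute FIRST(X) using the standard algorithm.
FIRST(S) = {a, b, c}
FIRST(X) = {a, b, c}
FIRST(Y) = {a, b, c}
Therefore, FIRST(X) = {a, b, c}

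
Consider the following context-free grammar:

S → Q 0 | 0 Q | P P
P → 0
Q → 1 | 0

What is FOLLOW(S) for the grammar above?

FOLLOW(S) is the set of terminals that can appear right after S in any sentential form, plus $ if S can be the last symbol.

We compute FOLLOW(S) using the standard algorithm.
FOLLOW(S) starts with {$}.
FIRST(P) = {0}
FIRST(Q) = {0, 1}
FIRST(S) = {0, 1}
FOLLOW(P) = {$, 0}
FOLLOW(Q) = {$, 0}
FOLLOW(S) = {$}
Therefore, FOLLOW(S) = {$}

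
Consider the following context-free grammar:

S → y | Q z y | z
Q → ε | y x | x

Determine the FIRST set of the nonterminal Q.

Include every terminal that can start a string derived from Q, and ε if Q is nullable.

We compute FIRST(Q) using the standard algorithm.
FIRST(Q) = {x, y, ε}
FIRST(S) = {x, y, z}
Therefore, FIRST(Q) = {x, y, ε}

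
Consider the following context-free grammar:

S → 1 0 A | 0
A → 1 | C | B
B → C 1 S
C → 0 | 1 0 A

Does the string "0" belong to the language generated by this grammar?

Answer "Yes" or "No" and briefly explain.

Yes - a valid derivation exists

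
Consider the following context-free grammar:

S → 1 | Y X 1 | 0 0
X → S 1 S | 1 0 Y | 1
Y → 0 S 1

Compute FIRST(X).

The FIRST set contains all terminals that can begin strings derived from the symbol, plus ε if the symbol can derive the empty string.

We compute FIRST(X) using the standard algorithm.
FIRST(S) = {0, 1}
FIRST(X) = {0, 1}
FIRST(Y) = {0}
Therefore, FIRST(X) = {0, 1}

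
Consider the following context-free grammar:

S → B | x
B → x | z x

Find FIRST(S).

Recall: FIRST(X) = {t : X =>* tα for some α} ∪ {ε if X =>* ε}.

We compute FIRST(S) using the standard algorithm.
FIRST(B) = {x, z}
FIRST(S) = {x, z}
Therefore, FIRST(S) = {x, z}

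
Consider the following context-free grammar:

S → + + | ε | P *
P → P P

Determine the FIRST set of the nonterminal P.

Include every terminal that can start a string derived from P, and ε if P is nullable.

We compute FIRST(P) using the standard algorithm.
FIRST(P) = {}
FIRST(S) = {+, ε}
Therefore, FIRST(P) = {}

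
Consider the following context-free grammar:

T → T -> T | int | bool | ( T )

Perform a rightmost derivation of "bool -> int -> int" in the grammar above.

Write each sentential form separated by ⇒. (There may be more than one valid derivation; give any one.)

T ⇒ T -> T ⇒ T -> T -> T ⇒ T -> T -> int ⇒ T -> int -> int ⇒ bool -> int -> int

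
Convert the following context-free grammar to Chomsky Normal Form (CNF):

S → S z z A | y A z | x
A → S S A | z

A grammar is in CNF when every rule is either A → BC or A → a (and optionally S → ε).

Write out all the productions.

TZ → z; TY → y; S → x; A → z; S → S X0; X0 → TZ X1; X1 → TZ A; S → TY X2; X2 → A TZ; A → S X3; X3 → S A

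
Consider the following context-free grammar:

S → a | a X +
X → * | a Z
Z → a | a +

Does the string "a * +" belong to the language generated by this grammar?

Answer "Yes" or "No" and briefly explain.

Yes - a valid derivation exists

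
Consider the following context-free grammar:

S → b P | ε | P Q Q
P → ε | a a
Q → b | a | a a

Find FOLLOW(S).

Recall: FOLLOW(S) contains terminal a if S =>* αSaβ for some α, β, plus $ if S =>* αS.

We compute FOLLOW(S) using the standard algorithm.
FOLLOW(S) starts with {$}.
FIRST(P) = {a, ε}
FIRST(Q) = {a, b}
FIRST(S) = {a, b, ε}
FOLLOW(P) = {$, a, b}
FOLLOW(Q) = {$, a, b}
FOLLOW(S) = {$}
Therefore, FOLLOW(S) = {$}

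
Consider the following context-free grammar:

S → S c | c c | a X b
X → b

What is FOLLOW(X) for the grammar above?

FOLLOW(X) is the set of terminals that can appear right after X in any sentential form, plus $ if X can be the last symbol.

We compute FOLLOW(X) using the standard algorithm.
FOLLOW(S) starts with {$}.
FIRST(S) = {a, c}
FIRST(X) = {b}
FOLLOW(S) = {$, c}
FOLLOW(X) = {b}
Therefore, FOLLOW(X) = {b}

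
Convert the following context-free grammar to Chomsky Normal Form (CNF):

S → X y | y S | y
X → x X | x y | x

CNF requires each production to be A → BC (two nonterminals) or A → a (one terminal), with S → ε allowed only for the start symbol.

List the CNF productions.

TY → y; S → y; TX → x; X → x; S → X TY; S → TY S; X → TX X; X → TX TY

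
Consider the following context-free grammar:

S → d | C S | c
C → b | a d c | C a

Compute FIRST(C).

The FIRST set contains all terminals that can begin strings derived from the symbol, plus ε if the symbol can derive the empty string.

We compute FIRST(C) using the standard algorithm.
FIRST(C) = {a, b}
FIRST(S) = {a, b, c, d}
Therefore, FIRST(C) = {a, b}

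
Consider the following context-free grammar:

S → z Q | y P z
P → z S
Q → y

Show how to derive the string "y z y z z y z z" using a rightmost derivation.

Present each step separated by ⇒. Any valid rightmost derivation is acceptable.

S ⇒ y P z ⇒ y z S z ⇒ y z y P z z ⇒ y z y z S z z ⇒ y z y z z Q z z ⇒ y z y z z y z z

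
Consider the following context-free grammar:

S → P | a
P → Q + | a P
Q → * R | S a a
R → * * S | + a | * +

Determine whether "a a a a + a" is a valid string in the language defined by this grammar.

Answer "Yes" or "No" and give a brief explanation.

No - no valid derivation exists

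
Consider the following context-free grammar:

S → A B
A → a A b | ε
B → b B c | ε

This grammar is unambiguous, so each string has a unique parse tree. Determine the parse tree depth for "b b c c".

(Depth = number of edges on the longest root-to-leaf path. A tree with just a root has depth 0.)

4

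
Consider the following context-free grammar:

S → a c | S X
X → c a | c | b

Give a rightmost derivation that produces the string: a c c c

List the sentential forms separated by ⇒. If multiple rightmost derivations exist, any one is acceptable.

S ⇒ S X ⇒ S c ⇒ S X c ⇒ S c c ⇒ a c c c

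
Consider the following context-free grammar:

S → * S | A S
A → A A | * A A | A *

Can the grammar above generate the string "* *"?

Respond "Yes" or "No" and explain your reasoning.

No - no valid derivation exists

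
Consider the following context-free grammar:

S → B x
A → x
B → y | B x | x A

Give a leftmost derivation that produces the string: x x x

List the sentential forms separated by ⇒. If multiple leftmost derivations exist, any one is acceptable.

S ⇒ B x ⇒ x A x ⇒ x x x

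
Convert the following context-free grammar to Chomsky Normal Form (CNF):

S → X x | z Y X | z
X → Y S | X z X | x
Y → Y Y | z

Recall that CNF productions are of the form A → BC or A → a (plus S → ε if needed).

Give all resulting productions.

TX → x; TZ → z; S → z; X → x; Y → z; S → X TX; S → TZ X0; X0 → Y X; X → Y S; X → X X1; X1 → TZ X; Y → Y Y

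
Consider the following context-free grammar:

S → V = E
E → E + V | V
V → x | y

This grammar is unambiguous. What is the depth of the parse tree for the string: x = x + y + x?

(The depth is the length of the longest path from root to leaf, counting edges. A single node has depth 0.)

5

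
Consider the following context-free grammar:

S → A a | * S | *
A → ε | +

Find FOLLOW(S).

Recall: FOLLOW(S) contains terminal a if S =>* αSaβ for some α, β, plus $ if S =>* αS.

We compute FOLLOW(S) using the standard algorithm.
FOLLOW(S) starts with {$}.
FIRST(A) = {+, ε}
FIRST(S) = {*, +, a}
FOLLOW(A) = {a}
FOLLOW(S) = {$}
Therefore, FOLLOW(S) = {$}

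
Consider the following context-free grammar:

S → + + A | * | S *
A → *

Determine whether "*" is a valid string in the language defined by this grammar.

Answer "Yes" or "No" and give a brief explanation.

Yes - a valid derivation exists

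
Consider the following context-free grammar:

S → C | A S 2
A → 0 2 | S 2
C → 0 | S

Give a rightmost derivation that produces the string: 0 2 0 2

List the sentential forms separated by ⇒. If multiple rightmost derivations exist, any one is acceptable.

S ⇒ A S 2 ⇒ A C 2 ⇒ A 0 2 ⇒ 0 2 0 2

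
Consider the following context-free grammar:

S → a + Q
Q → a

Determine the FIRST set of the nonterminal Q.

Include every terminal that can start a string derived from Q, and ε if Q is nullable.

We compute FIRST(Q) using the standard algorithm.
FIRST(Q) = {a}
FIRST(S) = {a}
Therefore, FIRST(Q) = {a}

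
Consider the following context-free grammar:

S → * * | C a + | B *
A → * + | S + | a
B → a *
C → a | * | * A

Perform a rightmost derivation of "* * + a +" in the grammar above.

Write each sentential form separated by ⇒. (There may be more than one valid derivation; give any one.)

S ⇒ C a + ⇒ * A a + ⇒ * * + a +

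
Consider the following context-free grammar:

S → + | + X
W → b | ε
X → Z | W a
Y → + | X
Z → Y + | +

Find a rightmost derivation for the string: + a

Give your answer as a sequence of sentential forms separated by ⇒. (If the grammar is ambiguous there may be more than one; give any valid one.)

S ⇒ + X ⇒ + W a ⇒ + a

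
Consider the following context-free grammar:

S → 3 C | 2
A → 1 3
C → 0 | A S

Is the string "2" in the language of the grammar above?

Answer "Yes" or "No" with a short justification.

Yes - a valid derivation exists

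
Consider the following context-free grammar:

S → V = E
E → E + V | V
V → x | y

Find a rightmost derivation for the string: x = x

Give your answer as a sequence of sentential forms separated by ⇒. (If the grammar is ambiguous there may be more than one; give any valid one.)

S ⇒ V = E ⇒ V = V ⇒ V = x ⇒ x = x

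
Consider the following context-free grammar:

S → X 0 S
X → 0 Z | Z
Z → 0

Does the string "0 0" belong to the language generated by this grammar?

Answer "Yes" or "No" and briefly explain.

No - no valid derivation exists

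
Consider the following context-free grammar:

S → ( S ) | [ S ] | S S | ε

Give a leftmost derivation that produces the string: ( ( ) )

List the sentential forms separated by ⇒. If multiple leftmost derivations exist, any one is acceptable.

S ⇒ ( S ) ⇒ ( ( S ) ) ⇒ ( ( ) )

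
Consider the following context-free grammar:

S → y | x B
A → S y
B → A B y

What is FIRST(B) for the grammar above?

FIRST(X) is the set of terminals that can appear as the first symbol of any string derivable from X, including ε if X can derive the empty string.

We compute FIRST(B) using the standard algorithm.
FIRST(A) = {x, y}
FIRST(B) = {x, y}
FIRST(S) = {x, y}
Therefore, FIRST(B) = {x, y}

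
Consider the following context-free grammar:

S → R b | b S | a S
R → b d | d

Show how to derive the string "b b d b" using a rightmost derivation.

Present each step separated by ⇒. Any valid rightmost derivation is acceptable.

S ⇒ b S ⇒ b R b ⇒ b b d b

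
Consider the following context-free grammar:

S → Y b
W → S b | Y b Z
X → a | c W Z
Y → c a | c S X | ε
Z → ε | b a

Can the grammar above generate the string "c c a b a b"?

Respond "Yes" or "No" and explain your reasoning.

Yes - a valid derivation exists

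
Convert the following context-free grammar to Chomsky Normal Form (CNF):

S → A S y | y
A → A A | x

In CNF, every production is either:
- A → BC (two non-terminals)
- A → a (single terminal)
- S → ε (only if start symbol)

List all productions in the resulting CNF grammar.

TY → y; S → y; A → x; S → A X0; X0 → S TY; A → A A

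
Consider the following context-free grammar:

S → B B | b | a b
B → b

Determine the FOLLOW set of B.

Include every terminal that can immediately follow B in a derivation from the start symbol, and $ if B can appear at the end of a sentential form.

We compute FOLLOW(B) using the standard algorithm.
FOLLOW(S) starts with {$}.
FIRST(B) = {b}
FIRST(S) = {a, b}
FOLLOW(B) = {$, b}
FOLLOW(S) = {$}
Therefore, FOLLOW(B) = {$, b}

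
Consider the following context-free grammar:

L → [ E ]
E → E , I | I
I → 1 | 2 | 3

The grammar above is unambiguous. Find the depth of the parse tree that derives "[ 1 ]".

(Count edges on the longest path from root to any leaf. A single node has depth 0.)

3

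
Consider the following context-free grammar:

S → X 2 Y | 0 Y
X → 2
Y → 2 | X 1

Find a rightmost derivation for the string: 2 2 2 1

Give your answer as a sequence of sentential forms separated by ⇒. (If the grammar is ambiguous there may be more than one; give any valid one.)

S ⇒ X 2 Y ⇒ X 2 X 1 ⇒ X 2 2 1 ⇒ 2 2 2 1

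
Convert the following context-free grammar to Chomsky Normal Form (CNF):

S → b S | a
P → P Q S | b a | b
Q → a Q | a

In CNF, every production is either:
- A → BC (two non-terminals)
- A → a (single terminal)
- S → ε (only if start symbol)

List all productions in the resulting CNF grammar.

TB → b; S → a; TA → a; P → b; Q → a; S → TB S; P → P X0; X0 → Q S; P → TB TA; Q → TA Q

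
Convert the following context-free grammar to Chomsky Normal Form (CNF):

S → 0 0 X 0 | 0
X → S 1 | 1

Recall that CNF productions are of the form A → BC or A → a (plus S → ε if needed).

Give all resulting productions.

T0 → 0; S → 0; T1 → 1; X → 1; S → T0 X0; X0 → T0 X1; X1 → X T0; X → S T1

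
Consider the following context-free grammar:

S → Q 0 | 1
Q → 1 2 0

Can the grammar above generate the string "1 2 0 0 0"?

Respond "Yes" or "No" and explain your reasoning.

No - no valid derivation exists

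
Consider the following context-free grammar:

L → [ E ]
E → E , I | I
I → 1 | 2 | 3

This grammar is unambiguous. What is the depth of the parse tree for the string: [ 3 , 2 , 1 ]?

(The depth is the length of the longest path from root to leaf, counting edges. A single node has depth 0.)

5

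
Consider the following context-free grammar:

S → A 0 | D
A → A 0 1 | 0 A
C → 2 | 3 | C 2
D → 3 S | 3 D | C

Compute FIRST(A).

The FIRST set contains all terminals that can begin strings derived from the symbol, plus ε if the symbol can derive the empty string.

We compute FIRST(A) using the standard algorithm.
FIRST(A) = {0}
FIRST(C) = {2, 3}
FIRST(D) = {2, 3}
FIRST(S) = {0, 2, 3}
Therefore, FIRST(A) = {0}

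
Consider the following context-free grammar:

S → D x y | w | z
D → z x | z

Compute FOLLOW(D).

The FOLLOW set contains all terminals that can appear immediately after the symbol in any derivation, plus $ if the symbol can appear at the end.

We compute FOLLOW(D) using the standard algorithm.
FOLLOW(S) starts with {$}.
FIRST(D) = {z}
FIRST(S) = {w, z}
FOLLOW(D) = {x}
FOLLOW(S) = {$}
Therefore, FOLLOW(D) = {x}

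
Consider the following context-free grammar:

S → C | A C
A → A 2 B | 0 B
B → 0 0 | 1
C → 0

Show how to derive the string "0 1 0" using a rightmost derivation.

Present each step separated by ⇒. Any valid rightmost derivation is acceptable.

S ⇒ A C ⇒ A 0 ⇒ 0 B 0 ⇒ 0 1 0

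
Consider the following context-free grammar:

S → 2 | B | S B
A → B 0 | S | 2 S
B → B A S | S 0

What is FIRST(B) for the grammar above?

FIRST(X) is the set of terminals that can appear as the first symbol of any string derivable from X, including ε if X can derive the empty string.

We compute FIRST(B) using the standard algorithm.
FIRST(A) = {2}
FIRST(B) = {2}
FIRST(S) = {2}
Therefore, FIRST(B) = {2}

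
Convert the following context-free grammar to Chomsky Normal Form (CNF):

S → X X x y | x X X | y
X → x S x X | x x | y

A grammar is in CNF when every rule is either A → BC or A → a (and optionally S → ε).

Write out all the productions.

TX → x; TY → y; S → y; X → y; S → X X0; X0 → X X1; X1 → TX TY; S → TX X2; X2 → X X; X → TX X3; X3 → S X4; X4 → TX X; X → TX TX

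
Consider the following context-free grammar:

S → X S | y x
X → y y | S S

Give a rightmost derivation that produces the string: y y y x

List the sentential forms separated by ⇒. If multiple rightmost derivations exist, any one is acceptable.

S ⇒ X S ⇒ X y x ⇒ y y y x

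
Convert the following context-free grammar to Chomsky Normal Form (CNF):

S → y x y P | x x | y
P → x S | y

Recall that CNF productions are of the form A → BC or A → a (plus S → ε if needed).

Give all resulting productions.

TY → y; TX → x; S → y; P → y; S → TY X0; X0 → TX X1; X1 → TY P; S → TX TX; P → TX S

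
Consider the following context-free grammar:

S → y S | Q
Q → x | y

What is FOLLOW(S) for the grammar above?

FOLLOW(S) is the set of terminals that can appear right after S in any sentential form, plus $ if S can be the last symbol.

We compute FOLLOW(S) using the standard algorithm.
FOLLOW(S) starts with {$}.
FIRST(Q) = {x, y}
FIRST(S) = {x, y}
FOLLOW(Q) = {$}
FOLLOW(S) = {$}
Therefore, FOLLOW(S) = {$}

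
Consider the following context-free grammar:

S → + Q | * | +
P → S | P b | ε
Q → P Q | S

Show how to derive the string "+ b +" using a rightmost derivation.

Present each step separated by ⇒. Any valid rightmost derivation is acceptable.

S ⇒ + Q ⇒ + P Q ⇒ + P S ⇒ + P + ⇒ + P b + ⇒ + b +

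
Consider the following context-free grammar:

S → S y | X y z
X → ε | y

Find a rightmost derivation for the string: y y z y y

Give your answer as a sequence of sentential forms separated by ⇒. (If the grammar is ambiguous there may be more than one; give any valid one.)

S ⇒ S y ⇒ S y y ⇒ X y z y y ⇒ y y z y y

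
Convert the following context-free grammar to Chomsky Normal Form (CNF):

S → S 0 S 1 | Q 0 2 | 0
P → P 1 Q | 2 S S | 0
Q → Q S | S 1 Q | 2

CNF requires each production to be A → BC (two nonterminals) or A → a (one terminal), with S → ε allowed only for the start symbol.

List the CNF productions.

T0 → 0; T1 → 1; T2 → 2; S → 0; P → 0; Q → 2; S → S X0; X0 → T0 X1; X1 → S T1; S → Q X2; X2 → T0 T2; P → P X3; X3 → T1 Q; P → T2 X4; X4 → S S; Q → Q S; Q → S X5; X5 → T1 Q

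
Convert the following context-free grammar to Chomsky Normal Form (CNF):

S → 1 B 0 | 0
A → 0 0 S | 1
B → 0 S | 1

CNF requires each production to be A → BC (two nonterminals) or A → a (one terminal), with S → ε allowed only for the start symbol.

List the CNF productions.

T1 → 1; T0 → 0; S → 0; A → 1; B → 1; S → T1 X0; X0 → B T0; A → T0 X1; X1 → T0 S; B → T0 S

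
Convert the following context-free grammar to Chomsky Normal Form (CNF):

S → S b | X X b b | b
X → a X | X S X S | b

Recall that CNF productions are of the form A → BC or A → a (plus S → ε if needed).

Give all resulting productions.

TB → b; S → b; TA → a; X → b; S → S TB; S → X X0; X0 → X X1; X1 → TB TB; X → TA X; X → X X2; X2 → S X3; X3 → X S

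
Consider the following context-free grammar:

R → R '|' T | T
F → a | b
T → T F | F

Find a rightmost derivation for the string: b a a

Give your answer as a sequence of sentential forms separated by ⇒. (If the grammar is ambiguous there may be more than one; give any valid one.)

R ⇒ T ⇒ T F ⇒ T a ⇒ T F a ⇒ T a a ⇒ F a a ⇒ b a a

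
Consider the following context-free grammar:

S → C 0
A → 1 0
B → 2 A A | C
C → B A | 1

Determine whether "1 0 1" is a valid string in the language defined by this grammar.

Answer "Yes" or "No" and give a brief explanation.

No - no valid derivation exists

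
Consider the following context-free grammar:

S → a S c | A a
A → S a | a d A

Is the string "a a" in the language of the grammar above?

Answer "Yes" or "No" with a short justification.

No - no valid derivation exists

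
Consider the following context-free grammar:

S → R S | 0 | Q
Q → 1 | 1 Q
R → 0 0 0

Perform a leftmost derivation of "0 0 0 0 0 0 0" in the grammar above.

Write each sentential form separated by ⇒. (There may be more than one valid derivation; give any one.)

S ⇒ R S ⇒ 0 0 0 S ⇒ 0 0 0 R S ⇒ 0 0 0 0 0 0 S ⇒ 0 0 0 0 0 0 0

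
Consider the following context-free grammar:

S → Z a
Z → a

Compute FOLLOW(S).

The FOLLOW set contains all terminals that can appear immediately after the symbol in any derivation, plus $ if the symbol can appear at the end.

We compute FOLLOW(S) using the standard algorithm.
FOLLOW(S) starts with {$}.
FIRST(S) = {a}
FIRST(Z) = {a}
FOLLOW(S) = {$}
FOLLOW(Z) = {a}
Therefore, FOLLOW(S) = {$}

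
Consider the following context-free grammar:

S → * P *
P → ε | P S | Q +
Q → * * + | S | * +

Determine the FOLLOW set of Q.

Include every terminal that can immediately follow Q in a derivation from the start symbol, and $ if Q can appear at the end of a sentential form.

We compute FOLLOW(Q) using the standard algorithm.
FOLLOW(S) starts with {$}.
FIRST(P) = {*, ε}
FIRST(Q) = {*}
FIRST(S) = {*}
FOLLOW(P) = {*}
FOLLOW(Q) = {+}
FOLLOW(S) = {$, *, +}
Therefore, FOLLOW(Q) = {+}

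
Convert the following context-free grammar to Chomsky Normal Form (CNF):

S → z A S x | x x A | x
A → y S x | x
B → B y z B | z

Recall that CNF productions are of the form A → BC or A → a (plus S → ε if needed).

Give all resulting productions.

TZ → z; TX → x; S → x; TY → y; A → x; B → z; S → TZ X0; X0 → A X1; X1 → S TX; S → TX X2; X2 → TX A; A → TY X3; X3 → S TX; B → B X4; X4 → TY X5; X5 → TZ B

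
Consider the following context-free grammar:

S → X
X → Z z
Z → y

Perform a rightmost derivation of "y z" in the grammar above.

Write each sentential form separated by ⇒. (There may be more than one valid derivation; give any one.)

S ⇒ X ⇒ Z z ⇒ y z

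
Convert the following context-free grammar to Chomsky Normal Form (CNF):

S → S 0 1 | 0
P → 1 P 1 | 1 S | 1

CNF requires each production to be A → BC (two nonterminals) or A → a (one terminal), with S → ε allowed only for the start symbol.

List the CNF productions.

T0 → 0; T1 → 1; S → 0; P → 1; S → S X0; X0 → T0 T1; P → T1 X1; X1 → P T1; P → T1 S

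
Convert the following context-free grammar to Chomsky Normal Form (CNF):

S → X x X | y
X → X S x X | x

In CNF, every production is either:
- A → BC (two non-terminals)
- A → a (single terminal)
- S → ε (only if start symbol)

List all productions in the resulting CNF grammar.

TX → x; S → y; X → x; S → X X0; X0 → TX X; X → X X1; X1 → S X2; X2 → TX X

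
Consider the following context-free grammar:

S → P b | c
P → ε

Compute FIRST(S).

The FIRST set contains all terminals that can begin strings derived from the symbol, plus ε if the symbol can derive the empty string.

We compute FIRST(S) using the standard algorithm.
FIRST(P) = {ε}
FIRST(S) = {b, c}
Therefore, FIRST(S) = {b, c}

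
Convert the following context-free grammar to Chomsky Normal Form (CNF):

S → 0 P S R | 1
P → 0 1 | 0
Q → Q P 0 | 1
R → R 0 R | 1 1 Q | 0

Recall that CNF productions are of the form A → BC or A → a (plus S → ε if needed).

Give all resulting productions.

T0 → 0; S → 1; T1 → 1; P → 0; Q → 1; R → 0; S → T0 X0; X0 → P X1; X1 → S R; P → T0 T1; Q → Q X2; X2 → P T0; R → R X3; X3 → T0 R; R → T1 X4; X4 → T1 Q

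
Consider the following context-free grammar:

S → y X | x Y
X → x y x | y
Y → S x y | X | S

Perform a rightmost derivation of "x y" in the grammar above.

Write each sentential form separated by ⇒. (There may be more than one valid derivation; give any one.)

S ⇒ x Y ⇒ x X ⇒ x y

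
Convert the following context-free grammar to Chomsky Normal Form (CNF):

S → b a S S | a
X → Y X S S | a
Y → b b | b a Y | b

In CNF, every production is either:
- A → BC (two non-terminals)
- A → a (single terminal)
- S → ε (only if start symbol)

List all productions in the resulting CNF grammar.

TB → b; TA → a; S → a; X → a; Y → b; S → TB X0; X0 → TA X1; X1 → S S; X → Y X2; X2 → X X3; X3 → S S; Y → TB TB; Y → TB X4; X4 → TA Y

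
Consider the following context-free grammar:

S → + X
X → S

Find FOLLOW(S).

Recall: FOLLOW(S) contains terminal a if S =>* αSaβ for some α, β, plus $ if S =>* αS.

We compute FOLLOW(S) using the standard algorithm.
FOLLOW(S) starts with {$}.
FIRST(S) = {+}
FIRST(X) = {+}
FOLLOW(S) = {$}
FOLLOW(X) = {$}
Therefore, FOLLOW(S) = {$}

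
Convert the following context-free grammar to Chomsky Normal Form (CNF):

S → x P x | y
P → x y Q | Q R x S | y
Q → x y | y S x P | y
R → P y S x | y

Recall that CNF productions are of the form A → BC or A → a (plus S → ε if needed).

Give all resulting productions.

TX → x; S → y; TY → y; P → y; Q → y; R → y; S → TX X0; X0 → P TX; P → TX X1; X1 → TY Q; P → Q X2; X2 → R X3; X3 → TX S; Q → TX TY; Q → TY X4; X4 → S X5; X5 → TX P; R → P X6; X6 → TY X7; X7 → S TX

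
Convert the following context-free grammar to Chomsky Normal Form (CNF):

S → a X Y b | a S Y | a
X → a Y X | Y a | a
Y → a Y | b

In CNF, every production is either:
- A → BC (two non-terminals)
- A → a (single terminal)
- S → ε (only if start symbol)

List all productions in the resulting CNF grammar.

TA → a; TB → b; S → a; X → a; Y → b; S → TA X0; X0 → X X1; X1 → Y TB; S → TA X2; X2 → S Y; X → TA X3; X3 → Y X; X → Y TA; Y → TA Y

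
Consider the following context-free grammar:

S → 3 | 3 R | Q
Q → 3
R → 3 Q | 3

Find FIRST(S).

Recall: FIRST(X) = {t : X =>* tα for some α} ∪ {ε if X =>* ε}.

We compute FIRST(S) using the standard algorithm.
FIRST(Q) = {3}
FIRST(R) = {3}
FIRST(S) = {3}
Therefore, FIRST(S) = {3}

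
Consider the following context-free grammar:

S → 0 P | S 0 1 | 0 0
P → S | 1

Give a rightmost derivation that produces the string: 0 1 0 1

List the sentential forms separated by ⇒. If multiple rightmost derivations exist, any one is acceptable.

S ⇒ S 0 1 ⇒ 0 P 0 1 ⇒ 0 1 0 1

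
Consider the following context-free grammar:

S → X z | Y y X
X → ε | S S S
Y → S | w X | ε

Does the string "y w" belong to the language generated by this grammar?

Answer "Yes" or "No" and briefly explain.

No - no valid derivation exists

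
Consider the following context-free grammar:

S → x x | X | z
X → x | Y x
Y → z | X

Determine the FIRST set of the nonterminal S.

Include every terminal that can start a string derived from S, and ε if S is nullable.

We compute FIRST(S) using the standard algorithm.
FIRST(S) = {x, z}
FIRST(X) = {x, z}
FIRST(Y) = {x, z}
Therefore, FIRST(S) = {x, z}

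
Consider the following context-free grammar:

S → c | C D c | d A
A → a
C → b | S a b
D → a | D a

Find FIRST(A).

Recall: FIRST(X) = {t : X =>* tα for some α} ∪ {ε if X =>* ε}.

We compute FIRST(A) using the standard algorithm.
FIRST(A) = {a}
FIRST(C) = {b, c, d}
FIRST(D) = {a}
FIRST(S) = {b, c, d}
Therefore, FIRST(A) = {a}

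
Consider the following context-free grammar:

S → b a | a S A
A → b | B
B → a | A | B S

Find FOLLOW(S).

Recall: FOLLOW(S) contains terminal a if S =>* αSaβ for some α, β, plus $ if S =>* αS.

We compute FOLLOW(S) using the standard algorithm.
FOLLOW(S) starts with {$}.
FIRST(A) = {a, b}
FIRST(B) = {a, b}
FIRST(S) = {a, b}
FOLLOW(A) = {$, a, b}
FOLLOW(B) = {$, a, b}
FOLLOW(S) = {$, a, b}
Therefore, FOLLOW(S) = {$, a, b}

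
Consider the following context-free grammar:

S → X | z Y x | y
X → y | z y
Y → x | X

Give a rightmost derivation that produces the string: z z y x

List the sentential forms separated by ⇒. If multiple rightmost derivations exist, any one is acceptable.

S ⇒ z Y x ⇒ z X x ⇒ z z y x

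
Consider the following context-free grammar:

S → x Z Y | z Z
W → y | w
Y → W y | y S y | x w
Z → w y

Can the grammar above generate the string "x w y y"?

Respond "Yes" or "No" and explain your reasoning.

No - no valid derivation exists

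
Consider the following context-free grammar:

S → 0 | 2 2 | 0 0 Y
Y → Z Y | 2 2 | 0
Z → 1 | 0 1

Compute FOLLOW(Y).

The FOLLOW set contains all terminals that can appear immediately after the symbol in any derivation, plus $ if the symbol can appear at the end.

We compute FOLLOW(Y) using the standard algorithm.
FOLLOW(S) starts with {$}.
FIRST(S) = {0, 2}
FIRST(Y) = {0, 1, 2}
FIRST(Z) = {0, 1}
FOLLOW(S) = {$}
FOLLOW(Y) = {$}
FOLLOW(Z) = {0, 1, 2}
Therefore, FOLLOW(Y) = {$}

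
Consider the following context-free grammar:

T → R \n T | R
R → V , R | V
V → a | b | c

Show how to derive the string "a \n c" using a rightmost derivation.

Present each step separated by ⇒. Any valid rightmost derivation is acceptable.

T ⇒ R \n T ⇒ R \n R ⇒ R \n V ⇒ R \n c ⇒ V \n c ⇒ a \n c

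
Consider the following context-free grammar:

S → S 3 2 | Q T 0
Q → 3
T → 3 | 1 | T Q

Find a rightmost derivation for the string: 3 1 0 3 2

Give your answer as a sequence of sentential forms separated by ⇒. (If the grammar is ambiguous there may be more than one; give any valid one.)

S ⇒ S 3 2 ⇒ Q T 0 3 2 ⇒ Q 1 0 3 2 ⇒ 3 1 0 3 2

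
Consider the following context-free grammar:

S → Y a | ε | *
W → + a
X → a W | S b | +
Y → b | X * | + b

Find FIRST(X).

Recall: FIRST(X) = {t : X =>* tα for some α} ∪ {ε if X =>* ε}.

We compute FIRST(X) using the standard algorithm.
FIRST(S) = {*, +, a, b, ε}
FIRST(W) = {+}
FIRST(X) = {*, +, a, b}
FIRST(Y) = {*, +, a, b}
Therefore, FIRST(X) = {*, +, a, b}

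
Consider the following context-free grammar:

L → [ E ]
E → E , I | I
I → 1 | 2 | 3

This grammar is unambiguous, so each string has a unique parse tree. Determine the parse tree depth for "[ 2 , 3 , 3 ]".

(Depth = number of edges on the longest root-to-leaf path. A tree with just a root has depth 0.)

5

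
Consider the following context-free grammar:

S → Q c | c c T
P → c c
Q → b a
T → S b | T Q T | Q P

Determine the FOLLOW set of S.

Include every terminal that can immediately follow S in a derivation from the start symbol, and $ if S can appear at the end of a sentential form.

We compute FOLLOW(S) using the standard algorithm.
FOLLOW(S) starts with {$}.
FIRST(P) = {c}
FIRST(Q) = {b}
FIRST(S) = {b, c}
FIRST(T) = {b, c}
FOLLOW(P) = {$, b}
FOLLOW(Q) = {b, c}
FOLLOW(S) = {$, b}
FOLLOW(T) = {$, b}
Therefore, FOLLOW(S) = {$, b}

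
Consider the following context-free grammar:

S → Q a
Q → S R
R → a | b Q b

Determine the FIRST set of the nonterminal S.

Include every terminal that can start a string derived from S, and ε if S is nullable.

We compute FIRST(S) using the standard algorithm.
FIRST(Q) = {}
FIRST(R) = {a, b}
FIRST(S) = {}
Therefore, FIRST(S) = {}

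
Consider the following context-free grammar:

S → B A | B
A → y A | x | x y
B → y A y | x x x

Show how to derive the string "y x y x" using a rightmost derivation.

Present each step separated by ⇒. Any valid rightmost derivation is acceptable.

S ⇒ B A ⇒ B x ⇒ y A y x ⇒ y x y x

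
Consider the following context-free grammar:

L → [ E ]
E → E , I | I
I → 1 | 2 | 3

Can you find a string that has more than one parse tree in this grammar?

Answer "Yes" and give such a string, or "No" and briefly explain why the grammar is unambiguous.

No - the grammar is unambiguous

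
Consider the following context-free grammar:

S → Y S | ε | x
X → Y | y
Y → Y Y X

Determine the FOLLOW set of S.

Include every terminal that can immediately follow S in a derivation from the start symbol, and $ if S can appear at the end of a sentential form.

We compute FOLLOW(S) using the standard algorithm.
FOLLOW(S) starts with {$}.
FIRST(S) = {x, ε}
FIRST(X) = {y}
FIRST(Y) = {}
FOLLOW(S) = {$}
FOLLOW(X) = {$, x, y}
FOLLOW(Y) = {$, x, y}
Therefore, FOLLOW(S) = {$}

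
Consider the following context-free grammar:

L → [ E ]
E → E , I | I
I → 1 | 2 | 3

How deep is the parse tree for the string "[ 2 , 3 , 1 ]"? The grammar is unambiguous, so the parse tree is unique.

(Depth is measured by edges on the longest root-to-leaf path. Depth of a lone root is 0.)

5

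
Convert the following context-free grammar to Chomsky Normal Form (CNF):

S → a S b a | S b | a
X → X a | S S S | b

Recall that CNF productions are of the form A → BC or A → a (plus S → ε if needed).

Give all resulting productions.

TA → a; TB → b; S → a; X → b; S → TA X0; X0 → S X1; X1 → TB TA; S → S TB; X → X TA; X → S X2; X2 → S S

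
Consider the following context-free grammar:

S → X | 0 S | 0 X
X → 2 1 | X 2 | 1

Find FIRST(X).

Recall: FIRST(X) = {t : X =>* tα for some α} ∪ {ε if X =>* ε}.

We compute FIRST(X) using the standard algorithm.
FIRST(S) = {0, 1, 2}
FIRST(X) = {1, 2}
Therefore, FIRST(X) = {1, 2}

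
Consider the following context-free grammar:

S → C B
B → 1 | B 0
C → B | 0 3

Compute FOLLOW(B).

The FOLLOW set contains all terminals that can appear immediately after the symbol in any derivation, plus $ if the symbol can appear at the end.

We compute FOLLOW(B) using the standard algorithm.
FOLLOW(S) starts with {$}.
FIRST(B) = {1}
FIRST(C) = {0, 1}
FIRST(S) = {0, 1}
FOLLOW(B) = {$, 0, 1}
FOLLOW(C) = {1}
FOLLOW(S) = {$}
Therefore, FOLLOW(B) = {$, 0, 1}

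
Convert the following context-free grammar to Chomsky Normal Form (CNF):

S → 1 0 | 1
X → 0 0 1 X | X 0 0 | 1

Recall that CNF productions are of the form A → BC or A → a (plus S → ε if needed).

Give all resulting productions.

T1 → 1; T0 → 0; S → 1; X → 1; S → T1 T0; X → T0 X0; X0 → T0 X1; X1 → T1 X; X → X X2; X2 → T0 T0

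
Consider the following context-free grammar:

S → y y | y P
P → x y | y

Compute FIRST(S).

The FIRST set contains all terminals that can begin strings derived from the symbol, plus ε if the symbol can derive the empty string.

We compute FIRST(S) using the standard algorithm.
FIRST(P) = {x, y}
FIRST(S) = {y}
Therefore, FIRST(S) = {y}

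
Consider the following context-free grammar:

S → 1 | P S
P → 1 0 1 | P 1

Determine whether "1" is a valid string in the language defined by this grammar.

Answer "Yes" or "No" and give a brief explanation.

Yes - a valid derivation exists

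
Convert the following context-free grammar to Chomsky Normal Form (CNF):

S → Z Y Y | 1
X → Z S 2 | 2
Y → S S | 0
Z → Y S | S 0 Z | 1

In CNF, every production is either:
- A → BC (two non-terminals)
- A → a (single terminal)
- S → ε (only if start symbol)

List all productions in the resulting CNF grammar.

S → 1; T2 → 2; X → 2; Y → 0; T0 → 0; Z → 1; S → Z X0; X0 → Y Y; X → Z X1; X1 → S T2; Y → S S; Z → Y S; Z → S X2; X2 → T0 Z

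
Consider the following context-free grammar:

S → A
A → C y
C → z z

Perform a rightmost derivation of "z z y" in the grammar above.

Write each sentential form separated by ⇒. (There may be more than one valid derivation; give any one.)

S ⇒ A ⇒ C y ⇒ z z y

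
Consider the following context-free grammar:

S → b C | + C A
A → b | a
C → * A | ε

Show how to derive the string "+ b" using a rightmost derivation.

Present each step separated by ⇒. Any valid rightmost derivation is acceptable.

S ⇒ + C A ⇒ + C b ⇒ + b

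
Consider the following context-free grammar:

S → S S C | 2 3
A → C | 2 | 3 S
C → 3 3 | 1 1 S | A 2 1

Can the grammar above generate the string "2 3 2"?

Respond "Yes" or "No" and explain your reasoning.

No - no valid derivation exists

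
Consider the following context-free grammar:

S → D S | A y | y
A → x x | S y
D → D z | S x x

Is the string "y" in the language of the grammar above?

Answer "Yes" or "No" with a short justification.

Yes - a valid derivation exists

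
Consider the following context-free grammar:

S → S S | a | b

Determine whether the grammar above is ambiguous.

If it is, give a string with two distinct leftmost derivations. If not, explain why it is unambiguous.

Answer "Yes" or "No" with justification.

Yes - the string 'b a a a b' has two distinct leftmost derivations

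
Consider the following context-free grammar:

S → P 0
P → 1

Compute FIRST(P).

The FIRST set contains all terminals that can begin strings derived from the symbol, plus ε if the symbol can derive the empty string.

We compute FIRST(P) using the standard algorithm.
FIRST(P) = {1}
FIRST(S) = {1}
Therefore, FIRST(P) = {1}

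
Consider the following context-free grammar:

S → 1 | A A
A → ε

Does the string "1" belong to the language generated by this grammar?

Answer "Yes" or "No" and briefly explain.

Yes - a valid derivation exists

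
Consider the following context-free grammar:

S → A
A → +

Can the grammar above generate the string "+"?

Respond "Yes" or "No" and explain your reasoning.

Yes - a valid derivation exists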